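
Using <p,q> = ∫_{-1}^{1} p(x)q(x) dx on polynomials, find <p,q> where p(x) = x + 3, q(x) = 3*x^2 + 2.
<p,q> = 18

Expand the product: p(x)·q(x) = 3*x^3 + 9*x^2 + 2*x + 6.
∫_{-1}^{1} of each monomial x^k gives [2/(k+1) if k even, 0 if k odd]. Integrating term-by-term (or equivalently evaluating the antiderivative F(x) = 3*x^4/4 + 3*x^3 + x^2 + 6*x at the endpoints):
  F(1) − F(−1) = 43/4 − (-29/4) = 18.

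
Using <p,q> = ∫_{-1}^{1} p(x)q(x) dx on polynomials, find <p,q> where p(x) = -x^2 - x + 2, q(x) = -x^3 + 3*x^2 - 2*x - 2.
<p,q> = -32/15

Expand the product: p(x)·q(x) = x^5 - 2*x^4 - 3*x^3 + 10*x^2 - 2*x - 4.
∫_{-1}^{1} of each monomial x^k gives [2/(k+1) if k even, 0 if k odd]. Integrating term-by-term (or equivalently evaluating the antiderivative F(x) = x^6/6 - 2*x^5/5 - 3*x^4/4 + 10*x^3/3 - x^2 - 4*x at the endpoints):
  F(1) − F(−1) = -53/20 − (-31/60) = -32/15.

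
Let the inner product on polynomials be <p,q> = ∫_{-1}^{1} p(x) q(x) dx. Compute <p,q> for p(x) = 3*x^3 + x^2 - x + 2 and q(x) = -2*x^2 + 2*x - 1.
<p,q> = -106/15

Expand the product: p(x)·q(x) = -6*x^5 + 4*x^4 + x^3 - 7*x^2 + 5*x - 2.
∫_{-1}^{1} of each monomial x^k gives [2/(k+1) if k even, 0 if k odd]. Integrating term-by-term (or equivalently evaluating the antiderivative F(x) = -x^6 + 4*x^5/5 + x^4/4 - 7*x^3/3 + 5*x^2/2 - 2*x at the endpoints):
  F(1) − F(−1) = -107/60 − (317/60) = -106/15.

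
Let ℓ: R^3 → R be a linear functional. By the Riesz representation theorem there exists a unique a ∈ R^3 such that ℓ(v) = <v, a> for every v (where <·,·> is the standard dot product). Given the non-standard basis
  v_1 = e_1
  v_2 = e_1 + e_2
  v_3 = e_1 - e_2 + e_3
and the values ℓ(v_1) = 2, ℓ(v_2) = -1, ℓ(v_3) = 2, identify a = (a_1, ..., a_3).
a = (2, -3, -3)

Write a = (a_1, ..., a_3) in the standard basis. For each basis vector v_i, ℓ(v_i) = <v_i, a> is a linear equation in the a_j's. Collect the n equations into a matrix system V a = ℓ, where row i of V is v_i (expressed in the standard basis). Since V is invertible (lower-triangular with 1s on the diagonal, up to permutation), solve by back-substitution:
  V =
[[1, 0, 0],
 [1, 1, 0],
 [1, -1, 1]]
  V a = (2, -1, 2)
Solving gives a = (2, -3, -3).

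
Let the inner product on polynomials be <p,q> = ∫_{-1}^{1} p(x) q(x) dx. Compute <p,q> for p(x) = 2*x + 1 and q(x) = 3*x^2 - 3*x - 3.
<p,q> = -8

Expand the product: p(x)·q(x) = 6*x^3 - 3*x^2 - 9*x - 3.
∫_{-1}^{1} of each monomial x^k gives [2/(k+1) if k even, 0 if k odd]. Integrating term-by-term (or equivalently evaluating the antiderivative F(x) = 3*x^4/2 - x^3 - 9*x^2/2 - 3*x at the endpoints):
  F(1) − F(−1) = -7 − (1) = -8.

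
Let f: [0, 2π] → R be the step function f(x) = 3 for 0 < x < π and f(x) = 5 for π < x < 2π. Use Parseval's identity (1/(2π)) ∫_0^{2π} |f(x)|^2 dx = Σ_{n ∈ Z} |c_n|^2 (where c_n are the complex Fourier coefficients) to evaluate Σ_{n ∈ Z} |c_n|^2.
Σ |c_n|^2 = 17

Parseval equates the L^2 energy of f (normalised by 1/(2π)) with the ℓ^2 sum of its Fourier coefficients: (1/(2π)) ∫_0^{2π} |f|^2 = Σ |c_n|^2.
Compute the left side: (1/(2π)) [∫_0^π 3^2 dx + ∫_π^{2π} 5^2 dx] = (1/(2π)) · (9π + 25π) = (9 + 25)/2 = 17.
So Σ_{n ∈ Z} |c_n|^2 = 17.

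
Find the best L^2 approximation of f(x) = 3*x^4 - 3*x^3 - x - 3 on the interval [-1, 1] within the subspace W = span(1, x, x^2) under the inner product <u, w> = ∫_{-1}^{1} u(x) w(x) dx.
g(x) = 18*x^2/7 - 14*x/5 - 114/35

The best approximation g ∈ W is the orthogonal projection of f onto W. Writing g = a_0 + a_1 x + a_2 x^2, the coefficients solve the normal equations G · a = b where
  G_{ij} = <φ_i, φ_j> and b_i = <f, φ_i>, with φ_0 = 1, φ_1 = x, φ_2 = x^2.
G =
  [2, 0, 2/3]
  [0, 2/3, 0]
  [2/3, 0, 2/5],
b = (-24/5, -28/15, -8/7).
Solving gives a_0 = -114/35, a_1 = -14/5, a_2 = 18/7, so
  g(x) = 18*x^2/7 - 14*x/5 - 114/35.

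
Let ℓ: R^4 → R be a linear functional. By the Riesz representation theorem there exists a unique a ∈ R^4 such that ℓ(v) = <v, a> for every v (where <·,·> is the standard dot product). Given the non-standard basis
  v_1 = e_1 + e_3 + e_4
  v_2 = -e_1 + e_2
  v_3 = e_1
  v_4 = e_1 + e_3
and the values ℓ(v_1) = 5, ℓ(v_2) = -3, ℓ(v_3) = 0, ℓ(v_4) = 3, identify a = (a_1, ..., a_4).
a = (0, -3, 3, 2)

Write a = (a_1, ..., a_4) in the standard basis. For each basis vector v_i, ℓ(v_i) = <v_i, a> is a linear equation in the a_j's. Collect the n equations into a matrix system V a = ℓ, where row i of V is v_i (expressed in the standard basis). Since V is invertible (lower-triangular with 1s on the diagonal, up to permutation), solve by back-substitution:
  V =
[[1, 0, 1, 1],
 [-1, 1, 0, 0],
 [1, 0, 0, 0],
 [1, 0, 1, 0]]
  V a = (5, -3, 0, 3)
Solving gives a = (0, -3, 3, 2).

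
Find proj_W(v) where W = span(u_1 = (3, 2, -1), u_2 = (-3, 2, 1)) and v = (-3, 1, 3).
proj_W(v) = (-18/5, 1, 6/5)

Set up U = [u_1 | ... | u_2] ∈ R^(3×2). The projector onto W = col(U) is P = U (U^T U)^(-1) U^T.
Compute U^T U =
  [14, -6]
  [-6, 14],
and U^T v = (-10, 14).
Solve U^T U · c = U^T v for the coefficients: c = (-7/20, 17/20). The projection is proj_W(v) = U c.
Check: (v - proj_W(v)) · u_1 = 0  (should be 0).
Check: (v - proj_W(v)) · u_2 = 0  (should be 0).
Result: proj_W(v) = (-18/5, 1, 6/5).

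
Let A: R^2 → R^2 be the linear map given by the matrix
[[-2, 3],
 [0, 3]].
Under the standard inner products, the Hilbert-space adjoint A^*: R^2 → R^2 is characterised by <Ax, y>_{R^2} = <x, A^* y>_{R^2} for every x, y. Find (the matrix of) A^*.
A^* = A^T =
[[-2, 0],
 [3, 3]]

For real matrices with standard dot products, the defining identity <Ax, y> = <x, A^* y> gives (Ax)^T y = x^T (A^*) y, i.e. x^T A^T y = x^T (A^*) y. Since this holds for all x, y, we must have A^* = A^T. Therefore
A^* =
[[-2, 0],
 [3, 3]].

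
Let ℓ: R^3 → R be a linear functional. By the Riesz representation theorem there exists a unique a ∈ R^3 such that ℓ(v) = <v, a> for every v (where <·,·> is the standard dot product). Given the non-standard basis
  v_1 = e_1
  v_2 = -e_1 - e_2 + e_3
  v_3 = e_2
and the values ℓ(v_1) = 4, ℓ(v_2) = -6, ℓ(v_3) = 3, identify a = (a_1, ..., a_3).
a = (4, 3, 1)

Write a = (a_1, ..., a_3) in the standard basis. For each basis vector v_i, ℓ(v_i) = <v_i, a> is a linear equation in the a_j's. Collect the n equations into a matrix system V a = ℓ, where row i of V is v_i (expressed in the standard basis). Since V is invertible (lower-triangular with 1s on the diagonal, up to permutation), solve by back-substitution:
  V =
[[1, 0, 0],
 [-1, -1, 1],
 [0, 1, 0]]
  V a = (4, -6, 3)
Solving gives a = (4, 3, 1).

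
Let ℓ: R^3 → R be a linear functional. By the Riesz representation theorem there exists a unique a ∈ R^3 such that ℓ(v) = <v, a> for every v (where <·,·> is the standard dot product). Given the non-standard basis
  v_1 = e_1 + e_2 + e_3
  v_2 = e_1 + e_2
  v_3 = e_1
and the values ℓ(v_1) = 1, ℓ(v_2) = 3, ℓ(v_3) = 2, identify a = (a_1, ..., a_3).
a = (2, 1, -2)

Write a = (a_1, ..., a_3) in the standard basis. For each basis vector v_i, ℓ(v_i) = <v_i, a> is a linear equation in the a_j's. Collect the n equations into a matrix system V a = ℓ, where row i of V is v_i (expressed in the standard basis). Since V is invertible (lower-triangular with 1s on the diagonal, up to permutation), solve by back-substitution:
  V =
[[1, 1, 1],
 [1, 1, 0],
 [1, 0, 0]]
  V a = (1, 3, 2)
Solving gives a = (2, 1, -2).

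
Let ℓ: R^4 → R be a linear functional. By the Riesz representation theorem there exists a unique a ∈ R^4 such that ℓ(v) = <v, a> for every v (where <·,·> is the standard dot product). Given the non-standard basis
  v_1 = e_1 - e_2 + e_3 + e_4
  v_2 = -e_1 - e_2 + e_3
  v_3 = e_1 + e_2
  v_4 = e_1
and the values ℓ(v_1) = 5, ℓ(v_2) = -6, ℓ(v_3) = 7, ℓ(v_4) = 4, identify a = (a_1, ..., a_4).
a = (4, 3, 1, 3)

Write a = (a_1, ..., a_4) in the standard basis. For each basis vector v_i, ℓ(v_i) = <v_i, a> is a linear equation in the a_j's. Collect the n equations into a matrix system V a = ℓ, where row i of V is v_i (expressed in the standard basis). Since V is invertible (lower-triangular with 1s on the diagonal, up to permutation), solve by back-substitution:
  V =
[[1, -1, 1, 1],
 [-1, -1, 1, 0],
 [1, 1, 0, 0],
 [1, 0, 0, 0]]
  V a = (5, -6, 7, 4)
Solving gives a = (4, 3, 1, 3).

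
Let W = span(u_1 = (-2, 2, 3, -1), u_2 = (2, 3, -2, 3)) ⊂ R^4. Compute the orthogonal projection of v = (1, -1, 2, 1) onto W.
proj_W(v) = (-82/419, -63/419, 94/419, -99/419)

Set up U = [u_1 | ... | u_2] ∈ R^(4×2). The projector onto W = col(U) is P = U (U^T U)^(-1) U^T.
Compute U^T U =
  [18, -7]
  [-7, 26],
and U^T v = (1, -2).
Solve U^T U · c = U^T v for the coefficients: c = (12/419, -29/419). The projection is proj_W(v) = U c.
Check: (v - proj_W(v)) · u_1 = 0  (should be 0).
Check: (v - proj_W(v)) · u_2 = 0  (should be 0).
Result: proj_W(v) = (-82/419, -63/419, 94/419, -99/419).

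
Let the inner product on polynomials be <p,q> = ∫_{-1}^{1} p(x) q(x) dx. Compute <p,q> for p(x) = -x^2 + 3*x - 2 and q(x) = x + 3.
<p,q> = -12

Expand the product: p(x)·q(x) = -x^3 + 7*x - 6.
∫_{-1}^{1} of each monomial x^k gives [2/(k+1) if k even, 0 if k odd]. Integrating term-by-term (or equivalently evaluating the antiderivative F(x) = -x^4/4 + 7*x^2/2 - 6*x at the endpoints):
  F(1) − F(−1) = -11/4 − (37/4) = -12.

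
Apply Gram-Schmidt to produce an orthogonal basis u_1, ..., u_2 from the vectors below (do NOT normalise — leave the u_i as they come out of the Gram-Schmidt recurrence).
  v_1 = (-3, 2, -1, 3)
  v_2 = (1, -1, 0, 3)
Orthogonal basis:
  u_1 = (-3, 2, -1, 3)
  u_2 = (35/23, -31/23, 4/23, 57/23)

Apply the Gram-Schmidt recurrence
  u_1 = v_1
  u_i = v_i − Σ_{j<i} ((v_i · u_j) / (u_j · u_j)) · u_j.

Step by step this gives:
  u_1 = (-3, 2, -1, 3)
  u_2 = (35/23, -31/23, 4/23, 57/23)

Orthogonality check:
  u_2 · u_1 = 0 (should be 0)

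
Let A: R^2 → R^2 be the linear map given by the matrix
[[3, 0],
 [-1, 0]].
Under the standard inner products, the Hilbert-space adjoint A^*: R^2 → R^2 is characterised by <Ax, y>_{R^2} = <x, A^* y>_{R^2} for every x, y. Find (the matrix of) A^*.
A^* = A^T =
[[3, -1],
 [0, 0]]

For real matrices with standard dot products, the defining identity <Ax, y> = <x, A^* y> gives (Ax)^T y = x^T (A^*) y, i.e. x^T A^T y = x^T (A^*) y. Since this holds for all x, y, we must have A^* = A^T. Therefore
A^* =
[[3, -1],
 [0, 0]].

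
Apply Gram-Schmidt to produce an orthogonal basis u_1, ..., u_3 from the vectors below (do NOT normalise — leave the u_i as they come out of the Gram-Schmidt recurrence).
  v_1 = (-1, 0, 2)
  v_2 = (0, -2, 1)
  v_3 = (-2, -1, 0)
Orthogonal basis:
  u_1 = (-1, 0, 2)
  u_2 = (2/5, -2, 1/5)
  u_3 = (-12/7, -3/7, -6/7)

Apply the Gram-Schmidt recurrence
  u_1 = v_1
  u_i = v_i − Σ_{j<i} ((v_i · u_j) / (u_j · u_j)) · u_j.

Step by step this gives:
  u_1 = (-1, 0, 2)
  u_2 = (2/5, -2, 1/5)
  u_3 = (-12/7, -3/7, -6/7)

Orthogonality check:
  u_2 · u_1 = 0 (should be 0)
  u_3 · u_1 = 0 (should be 0)
  u_3 · u_2 = 0 (should be 0)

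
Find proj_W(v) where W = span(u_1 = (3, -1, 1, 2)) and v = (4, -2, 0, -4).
proj_W(v) = (6/5, -2/5, 2/5, 4/5)

Set up U = [u_1 | ... | u_1] ∈ R^(4×1). The projector onto W = col(U) is P = U (U^T U)^(-1) U^T.
Compute U^T U =
  [15],
and U^T v = (6).
Solve U^T U · c = U^T v for the coefficients: c = (2/5). The projection is proj_W(v) = U c.
Check: (v - proj_W(v)) · u_1 = 0  (should be 0).
Result: proj_W(v) = (6/5, -2/5, 2/5, 4/5).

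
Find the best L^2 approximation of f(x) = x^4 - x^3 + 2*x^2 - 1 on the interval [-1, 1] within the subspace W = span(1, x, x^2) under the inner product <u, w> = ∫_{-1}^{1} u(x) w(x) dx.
g(x) = 20*x^2/7 - 3*x/5 - 38/35

The best approximation g ∈ W is the orthogonal projection of f onto W. Writing g = a_0 + a_1 x + a_2 x^2, the coefficients solve the normal equations G · a = b where
  G_{ij} = <φ_i, φ_j> and b_i = <f, φ_i>, with φ_0 = 1, φ_1 = x, φ_2 = x^2.
G =
  [2, 0, 2/3]
  [0, 2/3, 0]
  [2/3, 0, 2/5],
b = (-4/15, -2/5, 44/105).
Solving gives a_0 = -38/35, a_1 = -3/5, a_2 = 20/7, so
  g(x) = 20*x^2/7 - 3*x/5 - 38/35.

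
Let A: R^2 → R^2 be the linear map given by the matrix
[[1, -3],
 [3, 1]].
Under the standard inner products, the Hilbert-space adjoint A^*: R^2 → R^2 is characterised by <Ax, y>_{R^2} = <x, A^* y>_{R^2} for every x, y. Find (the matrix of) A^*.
A^* = A^T =
[[1, 3],
 [-3, 1]]

For real matrices with standard dot products, the defining identity <Ax, y> = <x, A^* y> gives (Ax)^T y = x^T (A^*) y, i.e. x^T A^T y = x^T (A^*) y. Since this holds for all x, y, we must have A^* = A^T. Therefore
A^* =
[[1, 3],
 [-3, 1]].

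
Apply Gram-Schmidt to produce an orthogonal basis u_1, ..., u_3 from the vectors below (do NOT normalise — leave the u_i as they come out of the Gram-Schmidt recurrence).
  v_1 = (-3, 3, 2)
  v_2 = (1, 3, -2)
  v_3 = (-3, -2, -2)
Orthogonal basis:
  u_1 = (-3, 3, 2)
  u_2 = (14/11, 30/11, -24/11)
  u_3 = (-51/19, -17/19, -51/19)

Apply the Gram-Schmidt recurrence
  u_1 = v_1
  u_i = v_i − Σ_{j<i} ((v_i · u_j) / (u_j · u_j)) · u_j.

Step by step this gives:
  u_1 = (-3, 3, 2)
  u_2 = (14/11, 30/11, -24/11)
  u_3 = (-51/19, -17/19, -51/19)

Orthogonality check:
  u_2 · u_1 = 0 (should be 0)
  u_3 · u_1 = 0 (should be 0)
  u_3 · u_2 = 0 (should be 0)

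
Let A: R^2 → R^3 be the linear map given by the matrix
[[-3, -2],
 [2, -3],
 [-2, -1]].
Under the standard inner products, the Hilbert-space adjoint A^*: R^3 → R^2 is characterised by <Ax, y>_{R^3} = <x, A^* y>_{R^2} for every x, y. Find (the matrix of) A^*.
A^* = A^T =
[[-3, 2, -2],
 [-2, -3, -1]]

For real matrices with standard dot products, the defining identity <Ax, y> = <x, A^* y> gives (Ax)^T y = x^T (A^*) y, i.e. x^T A^T y = x^T (A^*) y. Since this holds for all x, y, we must have A^* = A^T. Therefore
A^* =
[[-3, 2, -2],
 [-2, -3, -1]].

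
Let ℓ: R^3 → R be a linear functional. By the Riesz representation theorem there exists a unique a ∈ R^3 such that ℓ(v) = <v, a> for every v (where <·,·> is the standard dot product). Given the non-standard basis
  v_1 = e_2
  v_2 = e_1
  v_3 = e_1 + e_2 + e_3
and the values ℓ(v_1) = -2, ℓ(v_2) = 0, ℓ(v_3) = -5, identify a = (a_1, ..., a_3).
a = (0, -2, -3)

Write a = (a_1, ..., a_3) in the standard basis. For each basis vector v_i, ℓ(v_i) = <v_i, a> is a linear equation in the a_j's. Collect the n equations into a matrix system V a = ℓ, where row i of V is v_i (expressed in the standard basis). Since V is invertible (lower-triangular with 1s on the diagonal, up to permutation), solve by back-substitution:
  V =
[[0, 1, 0],
 [1, 0, 0],
 [1, 1, 1]]
  V a = (-2, 0, -5)
Solving gives a = (0, -2, -3).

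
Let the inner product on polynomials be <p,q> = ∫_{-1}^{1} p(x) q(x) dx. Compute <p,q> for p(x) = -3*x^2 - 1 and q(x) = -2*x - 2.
<p,q> = 8

Expand the product: p(x)·q(x) = 6*x^3 + 6*x^2 + 2*x + 2.
∫_{-1}^{1} of each monomial x^k gives [2/(k+1) if k even, 0 if k odd]. Integrating term-by-term (or equivalently evaluating the antiderivative F(x) = 3*x^4/2 + 2*x^3 + x^2 + 2*x at the endpoints):
  F(1) − F(−1) = 13/2 − (-3/2) = 8.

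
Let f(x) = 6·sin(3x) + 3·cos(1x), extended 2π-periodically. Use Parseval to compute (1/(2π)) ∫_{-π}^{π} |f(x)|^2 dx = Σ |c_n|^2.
Σ |c_n|^2 = 45/2

Expand |f|^2 and use orthogonality of {sin(nx), cos(mx)} on [-π, π]:
  ∫_{-π}^{π} sin(nx)^2 dx = π, ∫ cos(mx)^2 dx = π, and cross terms integrate to 0.
So ∫_{-π}^{π} f(x)^2 dx = 6^2 · π + 3^2 · π = (36 + 9)π.
Divide by 2π: (36 + 9)/2 = 45/2.
By Parseval, this equals Σ |c_n|^2.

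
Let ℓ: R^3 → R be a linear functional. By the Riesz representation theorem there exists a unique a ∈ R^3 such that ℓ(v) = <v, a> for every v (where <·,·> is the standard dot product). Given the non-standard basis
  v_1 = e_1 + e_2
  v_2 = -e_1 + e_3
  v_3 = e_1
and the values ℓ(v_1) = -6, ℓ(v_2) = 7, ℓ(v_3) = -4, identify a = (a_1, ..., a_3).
a = (-4, -2, 3)

Write a = (a_1, ..., a_3) in the standard basis. For each basis vector v_i, ℓ(v_i) = <v_i, a> is a linear equation in the a_j's. Collect the n equations into a matrix system V a = ℓ, where row i of V is v_i (expressed in the standard basis). Since V is invertible (lower-triangular with 1s on the diagonal, up to permutation), solve by back-substitution:
  V =
[[1, 1, 0],
 [-1, 0, 1],
 [1, 0, 0]]
  V a = (-6, 7, -4)
Solving gives a = (-4, -2, 3).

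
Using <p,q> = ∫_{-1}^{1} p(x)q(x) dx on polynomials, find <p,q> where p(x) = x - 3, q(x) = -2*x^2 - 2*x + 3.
<p,q> = -46/3

Expand the product: p(x)·q(x) = -2*x^3 + 4*x^2 + 9*x - 9.
∫_{-1}^{1} of each monomial x^k gives [2/(k+1) if k even, 0 if k odd]. Integrating term-by-term (or equivalently evaluating the antiderivative F(x) = -x^4/2 + 4*x^3/3 + 9*x^2/2 - 9*x at the endpoints):
  F(1) − F(−1) = -11/3 − (35/3) = -46/3.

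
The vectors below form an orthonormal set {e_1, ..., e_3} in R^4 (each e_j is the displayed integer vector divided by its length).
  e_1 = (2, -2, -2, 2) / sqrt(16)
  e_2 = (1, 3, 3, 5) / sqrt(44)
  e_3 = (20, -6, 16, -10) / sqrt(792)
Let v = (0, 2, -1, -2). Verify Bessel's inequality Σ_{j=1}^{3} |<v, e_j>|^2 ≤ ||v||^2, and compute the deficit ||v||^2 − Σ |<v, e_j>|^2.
Σ |<v, e_j>|^2 = 31/9; ||v||^2 = 9; deficit = 50/9

Write each e_j = u_j / sqrt(<u_j, u_j>) where u_j is the displayed integer vector. Then <v, e_j> = <v, u_j> / sqrt(<u_j, u_j>), so |<v, e_j>|^2 = <v, u_j>^2 / <u_j, u_j>.
Coefficients: <v, e_1> = -6/sqrt(16), <v, e_2> = -7/sqrt(44), <v, e_3> = -8/sqrt(792).
Square and sum: Σ |<v, e_j>|^2 = 31/9.
Compute ||v||^2 = v·v = 9.
Deficit = 9 − 31/9 = 50/9 ≥ 0, confirming Bessel's inequality. (The deficit equals ||v − Σ <v,e_j> e_j||^2, the squared distance from v to span{e_j}.)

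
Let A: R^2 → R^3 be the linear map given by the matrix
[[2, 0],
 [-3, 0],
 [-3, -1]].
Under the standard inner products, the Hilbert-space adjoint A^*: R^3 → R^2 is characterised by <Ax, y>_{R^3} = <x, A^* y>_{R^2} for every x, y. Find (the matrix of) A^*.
A^* = A^T =
[[2, -3, -3],
 [0, 0, -1]]

For real matrices with standard dot products, the defining identity <Ax, y> = <x, A^* y> gives (Ax)^T y = x^T (A^*) y, i.e. x^T A^T y = x^T (A^*) y. Since this holds for all x, y, we must have A^* = A^T. Therefore
A^* =
[[2, -3, -3],
 [0, 0, -1]].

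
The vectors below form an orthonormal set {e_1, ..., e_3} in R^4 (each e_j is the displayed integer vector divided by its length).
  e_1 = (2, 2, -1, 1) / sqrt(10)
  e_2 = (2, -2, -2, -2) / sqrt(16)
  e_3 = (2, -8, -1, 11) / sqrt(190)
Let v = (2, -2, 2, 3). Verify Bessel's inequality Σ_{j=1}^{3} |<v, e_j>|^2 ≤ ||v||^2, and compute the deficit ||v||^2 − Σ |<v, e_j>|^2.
Σ |<v, e_j>|^2 = 1067/76; ||v||^2 = 21; deficit = 529/76

Write each e_j = u_j / sqrt(<u_j, u_j>) where u_j is the displayed integer vector. Then <v, e_j> = <v, u_j> / sqrt(<u_j, u_j>), so |<v, e_j>|^2 = <v, u_j>^2 / <u_j, u_j>.
Coefficients: <v, e_1> = 1/sqrt(10), <v, e_2> = -2/sqrt(16), <v, e_3> = 51/sqrt(190).
Square and sum: Σ |<v, e_j>|^2 = 1067/76.
Compute ||v||^2 = v·v = 21.
Deficit = 21 − 1067/76 = 529/76 ≥ 0, confirming Bessel's inequality. (The deficit equals ||v − Σ <v,e_j> e_j||^2, the squared distance from v to span{e_j}.)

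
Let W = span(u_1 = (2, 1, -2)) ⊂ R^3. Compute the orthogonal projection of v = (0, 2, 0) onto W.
proj_W(v) = (4/9, 2/9, -4/9)

Set up U = [u_1 | ... | u_1] ∈ R^(3×1). The projector onto W = col(U) is P = U (U^T U)^(-1) U^T.
Compute U^T U =
  [9],
and U^T v = (2).
Solve U^T U · c = U^T v for the coefficients: c = (2/9). The projection is proj_W(v) = U c.
Check: (v - proj_W(v)) · u_1 = 0  (should be 0).
Result: proj_W(v) = (4/9, 2/9, -4/9).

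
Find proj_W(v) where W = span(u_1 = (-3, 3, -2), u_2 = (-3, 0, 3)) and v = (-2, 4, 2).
proj_W(v) = (-146/43, 72/43, 26/43)

Set up U = [u_1 | ... | u_2] ∈ R^(3×2). The projector onto W = col(U) is P = U (U^T U)^(-1) U^T.
Compute U^T U =
  [22, 3]
  [3, 18],
and U^T v = (14, 12).
Solve U^T U · c = U^T v for the coefficients: c = (24/43, 74/129). The projection is proj_W(v) = U c.
Check: (v - proj_W(v)) · u_1 = 0  (should be 0).
Check: (v - proj_W(v)) · u_2 = 0  (should be 0).
Result: proj_W(v) = (-146/43, 72/43, 26/43).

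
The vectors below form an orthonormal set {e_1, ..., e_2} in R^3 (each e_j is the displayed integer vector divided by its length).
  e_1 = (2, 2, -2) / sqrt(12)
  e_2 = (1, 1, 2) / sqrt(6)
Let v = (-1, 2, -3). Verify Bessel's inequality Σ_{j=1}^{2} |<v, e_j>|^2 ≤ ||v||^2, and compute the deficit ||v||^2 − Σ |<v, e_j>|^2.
Σ |<v, e_j>|^2 = 19/2; ||v||^2 = 14; deficit = 9/2

Write each e_j = u_j / sqrt(<u_j, u_j>) where u_j is the displayed integer vector. Then <v, e_j> = <v, u_j> / sqrt(<u_j, u_j>), so |<v, e_j>|^2 = <v, u_j>^2 / <u_j, u_j>.
Coefficients: <v, e_1> = 8/sqrt(12), <v, e_2> = -5/sqrt(6).
Square and sum: Σ |<v, e_j>|^2 = 19/2.
Compute ||v||^2 = v·v = 14.
Deficit = 14 − 19/2 = 9/2 ≥ 0, confirming Bessel's inequality. (The deficit equals ||v − Σ <v,e_j> e_j||^2, the squared distance from v to span{e_j}.)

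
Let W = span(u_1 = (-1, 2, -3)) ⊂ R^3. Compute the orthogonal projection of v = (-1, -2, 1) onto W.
proj_W(v) = (3/7, -6/7, 9/7)

Set up U = [u_1 | ... | u_1] ∈ R^(3×1). The projector onto W = col(U) is P = U (U^T U)^(-1) U^T.
Compute U^T U =
  [14],
and U^T v = (-6).
Solve U^T U · c = U^T v for the coefficients: c = (-3/7). The projection is proj_W(v) = U c.
Check: (v - proj_W(v)) · u_1 = 0  (should be 0).
Result: proj_W(v) = (3/7, -6/7, 9/7).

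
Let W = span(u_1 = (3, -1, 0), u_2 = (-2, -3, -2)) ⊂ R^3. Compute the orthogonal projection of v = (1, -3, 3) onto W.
proj_W(v) = (37/23, -27/23, -8/23)

Set up U = [u_1 | ... | u_2] ∈ R^(3×2). The projector onto W = col(U) is P = U (U^T U)^(-1) U^T.
Compute U^T U =
  [10, -3]
  [-3, 17],
and U^T v = (6, 1).
Solve U^T U · c = U^T v for the coefficients: c = (15/23, 4/23). The projection is proj_W(v) = U c.
Check: (v - proj_W(v)) · u_1 = 0  (should be 0).
Check: (v - proj_W(v)) · u_2 = 0  (should be 0).
Result: proj_W(v) = (37/23, -27/23, -8/23).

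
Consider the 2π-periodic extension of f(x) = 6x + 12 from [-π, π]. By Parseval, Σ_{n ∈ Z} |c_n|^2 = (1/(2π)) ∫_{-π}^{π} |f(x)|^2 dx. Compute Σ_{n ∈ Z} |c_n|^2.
Σ |c_n|^2 = 12π^2 + 144

Expand and integrate term by term over [-π, π]:
  ∫ (6x)^2 dx = 36·(2π^3/3); ∫ 2·6·(12)·x dx = 0 (odd integrand); ∫ 12^2 dx = 144·2π.
So (1/(2π)) ∫_{-π}^{π} (6x + 12)^2 dx = 36π^2/3 + 144 = 12π^2 + 144.
Parseval ⇒ Σ |c_n|^2 = 12π^2 + 144.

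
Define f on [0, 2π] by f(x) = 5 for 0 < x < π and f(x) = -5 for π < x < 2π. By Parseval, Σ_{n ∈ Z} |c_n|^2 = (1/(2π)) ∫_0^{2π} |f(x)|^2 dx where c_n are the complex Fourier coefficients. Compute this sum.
Σ |c_n|^2 = 25

Parseval equates the L^2 energy of f (normalised by 1/(2π)) with the ℓ^2 sum of its Fourier coefficients: (1/(2π)) ∫_0^{2π} |f|^2 = Σ |c_n|^2.
Compute the left side: (1/(2π)) [∫_0^π 5^2 dx + ∫_π^{2π} (-5)^2 dx] = (1/(2π)) · (25π + 25π) = (25 + 25)/2 = 25.
So Σ_{n ∈ Z} |c_n|^2 = 25.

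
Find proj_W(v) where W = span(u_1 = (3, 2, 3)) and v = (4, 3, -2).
proj_W(v) = (18/11, 12/11, 18/11)

Set up U = [u_1 | ... | u_1] ∈ R^(3×1). The projector onto W = col(U) is P = U (U^T U)^(-1) U^T.
Compute U^T U =
  [22],
and U^T v = (12).
Solve U^T U · c = U^T v for the coefficients: c = (6/11). The projection is proj_W(v) = U c.
Check: (v - proj_W(v)) · u_1 = 0  (should be 0).
Result: proj_W(v) = (18/11, 12/11, 18/11).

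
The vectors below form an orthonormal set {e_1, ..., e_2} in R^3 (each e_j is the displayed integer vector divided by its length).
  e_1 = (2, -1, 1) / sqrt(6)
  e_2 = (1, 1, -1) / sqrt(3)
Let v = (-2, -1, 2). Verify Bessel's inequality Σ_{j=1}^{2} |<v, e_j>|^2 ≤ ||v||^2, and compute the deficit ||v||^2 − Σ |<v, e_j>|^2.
Σ |<v, e_j>|^2 = 17/2; ||v||^2 = 9; deficit = 1/2

Write each e_j = u_j / sqrt(<u_j, u_j>) where u_j is the displayed integer vector. Then <v, e_j> = <v, u_j> / sqrt(<u_j, u_j>), so |<v, e_j>|^2 = <v, u_j>^2 / <u_j, u_j>.
Coefficients: <v, e_1> = -1/sqrt(6), <v, e_2> = -5/sqrt(3).
Square and sum: Σ |<v, e_j>|^2 = 17/2.
Compute ||v||^2 = v·v = 9.
Deficit = 9 − 17/2 = 1/2 ≥ 0, confirming Bessel's inequality. (The deficit equals ||v − Σ <v,e_j> e_j||^2, the squared distance from v to span{e_j}.)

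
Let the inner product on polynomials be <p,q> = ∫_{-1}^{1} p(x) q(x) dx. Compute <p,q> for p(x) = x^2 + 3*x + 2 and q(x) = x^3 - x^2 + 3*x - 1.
<p,q> = 4/5

Expand the product: p(x)·q(x) = x^5 + 2*x^4 + 2*x^3 + 6*x^2 + 3*x - 2.
∫_{-1}^{1} of each monomial x^k gives [2/(k+1) if k even, 0 if k odd]. Integrating term-by-term (or equivalently evaluating the antiderivative F(x) = x^6/6 + 2*x^5/5 + x^4/2 + 2*x^3 + 3*x^2/2 - 2*x at the endpoints):
  F(1) − F(−1) = 77/30 − (53/30) = 4/5.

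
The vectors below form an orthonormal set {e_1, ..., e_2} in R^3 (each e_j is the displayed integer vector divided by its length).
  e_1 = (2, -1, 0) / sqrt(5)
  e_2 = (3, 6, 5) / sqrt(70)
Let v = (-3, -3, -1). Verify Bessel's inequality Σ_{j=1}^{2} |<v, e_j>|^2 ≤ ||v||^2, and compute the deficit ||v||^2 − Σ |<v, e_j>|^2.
Σ |<v, e_j>|^2 = 115/7; ||v||^2 = 19; deficit = 18/7

Write each e_j = u_j / sqrt(<u_j, u_j>) where u_j is the displayed integer vector. Then <v, e_j> = <v, u_j> / sqrt(<u_j, u_j>), so |<v, e_j>|^2 = <v, u_j>^2 / <u_j, u_j>.
Coefficients: <v, e_1> = -3/sqrt(5), <v, e_2> = -32/sqrt(70).
Square and sum: Σ |<v, e_j>|^2 = 115/7.
Compute ||v||^2 = v·v = 19.
Deficit = 19 − 115/7 = 18/7 ≥ 0, confirming Bessel's inequality. (The deficit equals ||v − Σ <v,e_j> e_j||^2, the squared distance from v to span{e_j}.)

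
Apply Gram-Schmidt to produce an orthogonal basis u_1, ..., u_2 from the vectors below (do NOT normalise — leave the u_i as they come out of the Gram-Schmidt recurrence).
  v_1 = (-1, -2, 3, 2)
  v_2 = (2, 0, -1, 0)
Orthogonal basis:
  u_1 = (-1, -2, 3, 2)
  u_2 = (31/18, -5/9, -1/6, 5/9)

Apply the Gram-Schmidt recurrence
  u_1 = v_1
  u_i = v_i − Σ_{j<i} ((v_i · u_j) / (u_j · u_j)) · u_j.

Step by step this gives:
  u_1 = (-1, -2, 3, 2)
  u_2 = (31/18, -5/9, -1/6, 5/9)

Orthogonality check:
  u_2 · u_1 = 0 (should be 0)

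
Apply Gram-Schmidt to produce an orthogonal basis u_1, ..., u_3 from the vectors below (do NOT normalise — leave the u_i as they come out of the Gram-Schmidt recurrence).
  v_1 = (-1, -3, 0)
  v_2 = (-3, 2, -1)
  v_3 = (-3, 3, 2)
Orthogonal basis:
  u_1 = (-1, -3, 0)
  u_2 = (-33/10, 11/10, -1)
  u_3 = (-102/131, 34/131, 374/131)

Apply the Gram-Schmidt recurrence
  u_1 = v_1
  u_i = v_i − Σ_{j<i} ((v_i · u_j) / (u_j · u_j)) · u_j.

Step by step this gives:
  u_1 = (-1, -3, 0)
  u_2 = (-33/10, 11/10, -1)
  u_3 = (-102/131, 34/131, 374/131)

Orthogonality check:
  u_2 · u_1 = 0 (should be 0)
  u_3 · u_1 = 0 (should be 0)
  u_3 · u_2 = 0 (should be 0)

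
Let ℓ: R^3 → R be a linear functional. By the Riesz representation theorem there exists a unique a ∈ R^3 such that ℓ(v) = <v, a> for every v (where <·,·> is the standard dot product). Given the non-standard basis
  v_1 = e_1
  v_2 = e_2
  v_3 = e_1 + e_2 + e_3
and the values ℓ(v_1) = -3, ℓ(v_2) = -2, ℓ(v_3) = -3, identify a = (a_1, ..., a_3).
a = (-3, -2, 2)

Write a = (a_1, ..., a_3) in the standard basis. For each basis vector v_i, ℓ(v_i) = <v_i, a> is a linear equation in the a_j's. Collect the n equations into a matrix system V a = ℓ, where row i of V is v_i (expressed in the standard basis). Since V is invertible (lower-triangular with 1s on the diagonal, up to permutation), solve by back-substitution:
  V =
[[1, 0, 0],
 [0, 1, 0],
 [1, 1, 1]]
  V a = (-3, -2, -3)
Solving gives a = (-3, -2, 2).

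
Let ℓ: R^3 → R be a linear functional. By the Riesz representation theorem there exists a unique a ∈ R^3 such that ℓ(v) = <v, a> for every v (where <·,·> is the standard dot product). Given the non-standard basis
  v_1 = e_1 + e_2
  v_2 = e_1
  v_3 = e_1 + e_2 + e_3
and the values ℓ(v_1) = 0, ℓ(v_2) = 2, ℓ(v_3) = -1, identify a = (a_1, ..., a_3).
a = (2, -2, -1)

Write a = (a_1, ..., a_3) in the standard basis. For each basis vector v_i, ℓ(v_i) = <v_i, a> is a linear equation in the a_j's. Collect the n equations into a matrix system V a = ℓ, where row i of V is v_i (expressed in the standard basis). Since V is invertible (lower-triangular with 1s on the diagonal, up to permutation), solve by back-substitution:
  V =
[[1, 1, 0],
 [1, 0, 0],
 [1, 1, 1]]
  V a = (0, 2, -1)
Solving gives a = (2, -2, -1).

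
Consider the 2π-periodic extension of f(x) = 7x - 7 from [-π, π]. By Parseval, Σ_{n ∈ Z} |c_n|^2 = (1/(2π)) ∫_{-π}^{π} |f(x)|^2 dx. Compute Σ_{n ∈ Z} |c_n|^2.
Σ |c_n|^2 = 49π^2/3 + 49

Expand and integrate term by term over [-π, π]:
  ∫ (7x)^2 dx = 49·(2π^3/3); ∫ 2·7·(-7)·x dx = 0 (odd integrand); ∫ (-7)^2 dx = 49·2π.
So (1/(2π)) ∫_{-π}^{π} (7x - 7)^2 dx = 49π^2/3 + 49 = 49π^2/3 + 49.
Parseval ⇒ Σ |c_n|^2 = 49π^2/3 + 49.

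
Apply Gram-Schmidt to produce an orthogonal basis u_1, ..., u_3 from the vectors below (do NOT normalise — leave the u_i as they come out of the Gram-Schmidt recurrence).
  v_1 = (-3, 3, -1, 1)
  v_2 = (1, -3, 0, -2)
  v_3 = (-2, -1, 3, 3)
Orthogonal basis:
  u_1 = (-3, 3, -1, 1)
  u_2 = (-11/10, -9/10, -7/10, -13/10)
  u_3 = (-97/42, -29/14, 8/3, 41/21)

Apply the Gram-Schmidt recurrence
  u_1 = v_1
  u_i = v_i − Σ_{j<i} ((v_i · u_j) / (u_j · u_j)) · u_j.

Step by step this gives:
  u_1 = (-3, 3, -1, 1)
  u_2 = (-11/10, -9/10, -7/10, -13/10)
  u_3 = (-97/42, -29/14, 8/3, 41/21)

Orthogonality check:
  u_2 · u_1 = 0 (should be 0)
  u_3 · u_1 = 0 (should be 0)
  u_3 · u_2 = 0 (should be 0)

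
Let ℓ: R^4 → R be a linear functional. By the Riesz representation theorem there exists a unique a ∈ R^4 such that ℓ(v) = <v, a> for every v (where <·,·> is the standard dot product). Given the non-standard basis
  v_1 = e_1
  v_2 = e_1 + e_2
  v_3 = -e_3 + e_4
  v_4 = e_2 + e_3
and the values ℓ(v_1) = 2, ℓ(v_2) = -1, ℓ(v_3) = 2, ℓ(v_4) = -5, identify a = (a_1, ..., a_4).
a = (2, -3, -2, 0)

Write a = (a_1, ..., a_4) in the standard basis. For each basis vector v_i, ℓ(v_i) = <v_i, a> is a linear equation in the a_j's. Collect the n equations into a matrix system V a = ℓ, where row i of V is v_i (expressed in the standard basis). Since V is invertible (lower-triangular with 1s on the diagonal, up to permutation), solve by back-substitution:
  V =
[[1, 0, 0, 0],
 [1, 1, 0, 0],
 [0, 0, -1, 1],
 [0, 1, 1, 0]]
  V a = (2, -1, 2, -5)
Solving gives a = (2, -3, -2, 0).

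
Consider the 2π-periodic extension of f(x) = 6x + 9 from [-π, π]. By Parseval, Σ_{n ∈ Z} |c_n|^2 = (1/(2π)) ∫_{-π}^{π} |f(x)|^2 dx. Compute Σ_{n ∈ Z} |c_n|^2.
Σ |c_n|^2 = 12π^2 + 81

Expand and integrate term by term over [-π, π]:
  ∫ (6x)^2 dx = 36·(2π^3/3); ∫ 2·6·(9)·x dx = 0 (odd integrand); ∫ 9^2 dx = 81·2π.
So (1/(2π)) ∫_{-π}^{π} (6x + 9)^2 dx = 36π^2/3 + 81 = 12π^2 + 81.
Parseval ⇒ Σ |c_n|^2 = 12π^2 + 81.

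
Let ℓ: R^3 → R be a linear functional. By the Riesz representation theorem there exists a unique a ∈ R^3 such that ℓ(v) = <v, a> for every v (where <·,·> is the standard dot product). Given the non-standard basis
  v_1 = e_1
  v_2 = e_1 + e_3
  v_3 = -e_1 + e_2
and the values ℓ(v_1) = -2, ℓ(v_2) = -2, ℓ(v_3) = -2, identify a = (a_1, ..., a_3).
a = (-2, -4, 0)

Write a = (a_1, ..., a_3) in the standard basis. For each basis vector v_i, ℓ(v_i) = <v_i, a> is a linear equation in the a_j's. Collect the n equations into a matrix system V a = ℓ, where row i of V is v_i (expressed in the standard basis). Since V is invertible (lower-triangular with 1s on the diagonal, up to permutation), solve by back-substitution:
  V =
[[1, 0, 0],
 [1, 0, 1],
 [-1, 1, 0]]
  V a = (-2, -2, -2)
Solving gives a = (-2, -4, 0).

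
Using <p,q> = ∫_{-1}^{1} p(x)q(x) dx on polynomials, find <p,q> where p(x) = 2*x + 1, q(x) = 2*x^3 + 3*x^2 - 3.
<p,q> = -12/5

Expand the product: p(x)·q(x) = 4*x^4 + 8*x^3 + 3*x^2 - 6*x - 3.
∫_{-1}^{1} of each monomial x^k gives [2/(k+1) if k even, 0 if k odd]. Integrating term-by-term (or equivalently evaluating the antiderivative F(x) = 4*x^5/5 + 2*x^4 + x^3 - 3*x^2 - 3*x at the endpoints):
  F(1) − F(−1) = -11/5 − (1/5) = -12/5.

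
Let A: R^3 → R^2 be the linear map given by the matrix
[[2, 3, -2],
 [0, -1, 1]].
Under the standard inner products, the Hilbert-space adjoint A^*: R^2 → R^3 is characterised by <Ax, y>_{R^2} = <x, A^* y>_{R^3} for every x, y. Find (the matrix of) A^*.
A^* = A^T =
[[2, 0],
 [3, -1],
 [-2, 1]]

For real matrices with standard dot products, the defining identity <Ax, y> = <x, A^* y> gives (Ax)^T y = x^T (A^*) y, i.e. x^T A^T y = x^T (A^*) y. Since this holds for all x, y, we must have A^* = A^T. Therefore
A^* =
[[2, 0],
 [3, -1],
 [-2, 1]].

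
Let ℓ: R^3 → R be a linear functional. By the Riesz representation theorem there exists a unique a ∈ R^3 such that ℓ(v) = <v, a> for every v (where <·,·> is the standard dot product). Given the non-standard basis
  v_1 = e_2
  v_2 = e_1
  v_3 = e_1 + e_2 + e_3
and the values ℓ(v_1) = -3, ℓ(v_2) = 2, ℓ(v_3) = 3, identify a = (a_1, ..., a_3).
a = (2, -3, 4)

Write a = (a_1, ..., a_3) in the standard basis. For each basis vector v_i, ℓ(v_i) = <v_i, a> is a linear equation in the a_j's. Collect the n equations into a matrix system V a = ℓ, where row i of V is v_i (expressed in the standard basis). Since V is invertible (lower-triangular with 1s on the diagonal, up to permutation), solve by back-substitution:
  V =
[[0, 1, 0],
 [1, 0, 0],
 [1, 1, 1]]
  V a = (-3, 2, 3)
Solving gives a = (2, -3, 4).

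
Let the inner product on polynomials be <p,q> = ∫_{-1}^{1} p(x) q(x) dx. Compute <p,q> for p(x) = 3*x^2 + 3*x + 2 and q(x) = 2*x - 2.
<p,q> = -8

Expand the product: p(x)·q(x) = 6*x^3 - 2*x - 4.
∫_{-1}^{1} of each monomial x^k gives [2/(k+1) if k even, 0 if k odd]. Integrating term-by-term (or equivalently evaluating the antiderivative F(x) = 3*x^4/2 - x^2 - 4*x at the endpoints):
  F(1) − F(−1) = -7/2 − (9/2) = -8.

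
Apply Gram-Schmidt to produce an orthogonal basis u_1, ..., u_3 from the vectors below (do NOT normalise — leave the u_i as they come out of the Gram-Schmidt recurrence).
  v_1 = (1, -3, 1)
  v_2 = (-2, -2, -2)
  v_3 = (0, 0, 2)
Orthogonal basis:
  u_1 = (1, -3, 1)
  u_2 = (-24/11, -16/11, -24/11)
  u_3 = (-1, 0, 1)

Apply the Gram-Schmidt recurrence
  u_1 = v_1
  u_i = v_i − Σ_{j<i} ((v_i · u_j) / (u_j · u_j)) · u_j.

Step by step this gives:
  u_1 = (1, -3, 1)
  u_2 = (-24/11, -16/11, -24/11)
  u_3 = (-1, 0, 1)

Orthogonality check:
  u_2 · u_1 = 0 (should be 0)
  u_3 · u_1 = 0 (should be 0)
  u_3 · u_2 = 0 (should be 0)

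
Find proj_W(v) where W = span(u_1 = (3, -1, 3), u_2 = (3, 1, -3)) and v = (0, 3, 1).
proj_W(v) = (0, 0, 0)

Set up U = [u_1 | ... | u_2] ∈ R^(3×2). The projector onto W = col(U) is P = U (U^T U)^(-1) U^T.
Compute U^T U =
  [19, -1]
  [-1, 19],
and U^T v = (0, 0).
Solve U^T U · c = U^T v for the coefficients: c = (0, 0). The projection is proj_W(v) = U c.
Check: (v - proj_W(v)) · u_1 = 0  (should be 0).
Check: (v - proj_W(v)) · u_2 = 0  (should be 0).
Result: proj_W(v) = (0, 0, 0).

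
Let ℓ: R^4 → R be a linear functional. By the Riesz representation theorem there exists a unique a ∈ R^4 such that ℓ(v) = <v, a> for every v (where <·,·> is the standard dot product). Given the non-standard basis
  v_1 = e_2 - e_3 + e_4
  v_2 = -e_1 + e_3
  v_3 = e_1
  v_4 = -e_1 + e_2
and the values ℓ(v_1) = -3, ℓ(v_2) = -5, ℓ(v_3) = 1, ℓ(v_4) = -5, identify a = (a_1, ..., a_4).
a = (1, -4, -4, -3)

Write a = (a_1, ..., a_4) in the standard basis. For each basis vector v_i, ℓ(v_i) = <v_i, a> is a linear equation in the a_j's. Collect the n equations into a matrix system V a = ℓ, where row i of V is v_i (expressed in the standard basis). Since V is invertible (lower-triangular with 1s on the diagonal, up to permutation), solve by back-substitution:
  V =
[[0, 1, -1, 1],
 [-1, 0, 1, 0],
 [1, 0, 0, 0],
 [-1, 1, 0, 0]]
  V a = (-3, -5, 1, -5)
Solving gives a = (1, -4, -4, -3).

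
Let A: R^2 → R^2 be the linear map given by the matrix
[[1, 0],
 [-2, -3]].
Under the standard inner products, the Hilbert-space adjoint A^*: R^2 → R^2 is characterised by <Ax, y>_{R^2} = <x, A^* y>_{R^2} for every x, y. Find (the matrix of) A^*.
A^* = A^T =
[[1, -2],
 [0, -3]]

For real matrices with standard dot products, the defining identity <Ax, y> = <x, A^* y> gives (Ax)^T y = x^T (A^*) y, i.e. x^T A^T y = x^T (A^*) y. Since this holds for all x, y, we must have A^* = A^T. Therefore
A^* =
[[1, -2],
 [0, -3]].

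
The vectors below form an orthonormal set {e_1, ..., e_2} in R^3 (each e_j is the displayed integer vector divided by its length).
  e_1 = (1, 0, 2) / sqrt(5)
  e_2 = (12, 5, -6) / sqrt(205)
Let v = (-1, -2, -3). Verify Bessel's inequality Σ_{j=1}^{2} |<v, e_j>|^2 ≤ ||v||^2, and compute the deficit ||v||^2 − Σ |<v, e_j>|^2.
Σ |<v, e_j>|^2 = 405/41; ||v||^2 = 14; deficit = 169/41

Write each e_j = u_j / sqrt(<u_j, u_j>) where u_j is the displayed integer vector. Then <v, e_j> = <v, u_j> / sqrt(<u_j, u_j>), so |<v, e_j>|^2 = <v, u_j>^2 / <u_j, u_j>.
Coefficients: <v, e_1> = -7/sqrt(5), <v, e_2> = -4/sqrt(205).
Square and sum: Σ |<v, e_j>|^2 = 405/41.
Compute ||v||^2 = v·v = 14.
Deficit = 14 − 405/41 = 169/41 ≥ 0, confirming Bessel's inequality. (The deficit equals ||v − Σ <v,e_j> e_j||^2, the squared distance from v to span{e_j}.)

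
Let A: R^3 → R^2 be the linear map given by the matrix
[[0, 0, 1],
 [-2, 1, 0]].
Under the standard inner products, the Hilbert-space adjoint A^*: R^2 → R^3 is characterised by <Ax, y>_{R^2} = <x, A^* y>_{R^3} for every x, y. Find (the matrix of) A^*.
A^* = A^T =
[[0, -2],
 [0, 1],
 [1, 0]]

For real matrices with standard dot products, the defining identity <Ax, y> = <x, A^* y> gives (Ax)^T y = x^T (A^*) y, i.e. x^T A^T y = x^T (A^*) y. Since this holds for all x, y, we must have A^* = A^T. Therefore
A^* =
[[0, -2],
 [0, 1],
 [1, 0]].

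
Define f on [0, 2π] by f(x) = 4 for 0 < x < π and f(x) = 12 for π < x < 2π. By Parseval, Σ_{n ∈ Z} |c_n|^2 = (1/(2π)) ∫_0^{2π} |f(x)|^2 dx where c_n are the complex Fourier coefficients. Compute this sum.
Σ |c_n|^2 = 80

Parseval equates the L^2 energy of f (normalised by 1/(2π)) with the ℓ^2 sum of its Fourier coefficients: (1/(2π)) ∫_0^{2π} |f|^2 = Σ |c_n|^2.
Compute the left side: (1/(2π)) [∫_0^π 4^2 dx + ∫_π^{2π} 12^2 dx] = (1/(2π)) · (16π + 144π) = (16 + 144)/2 = 80.
So Σ_{n ∈ Z} |c_n|^2 = 80.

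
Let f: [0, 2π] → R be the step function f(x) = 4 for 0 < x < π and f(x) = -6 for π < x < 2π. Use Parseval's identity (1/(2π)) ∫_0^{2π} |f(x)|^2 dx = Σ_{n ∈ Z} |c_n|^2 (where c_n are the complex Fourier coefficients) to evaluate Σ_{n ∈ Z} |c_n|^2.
Σ |c_n|^2 = 26

Parseval equates the L^2 energy of f (normalised by 1/(2π)) with the ℓ^2 sum of its Fourier coefficients: (1/(2π)) ∫_0^{2π} |f|^2 = Σ |c_n|^2.
Compute the left side: (1/(2π)) [∫_0^π 4^2 dx + ∫_π^{2π} (-6)^2 dx] = (1/(2π)) · (16π + 36π) = (16 + 36)/2 = 26.
So Σ_{n ∈ Z} |c_n|^2 = 26.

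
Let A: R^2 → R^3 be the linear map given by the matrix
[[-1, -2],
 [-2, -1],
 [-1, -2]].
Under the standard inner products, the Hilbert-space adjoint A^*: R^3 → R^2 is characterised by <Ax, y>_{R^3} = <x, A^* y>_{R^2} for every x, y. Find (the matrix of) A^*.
A^* = A^T =
[[-1, -2, -1],
 [-2, -1, -2]]

For real matrices with standard dot products, the defining identity <Ax, y> = <x, A^* y> gives (Ax)^T y = x^T (A^*) y, i.e. x^T A^T y = x^T (A^*) y. Since this holds for all x, y, we must have A^* = A^T. Therefore
A^* =
[[-1, -2, -1],
 [-2, -1, -2]].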